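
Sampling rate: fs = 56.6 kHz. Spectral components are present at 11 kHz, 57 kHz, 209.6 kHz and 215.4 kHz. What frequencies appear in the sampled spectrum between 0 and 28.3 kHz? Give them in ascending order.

fs/2 = 28.3 kHz.
11 kHz ≤ fs/2 = 28.3 kHz, passes unchanged.
57 kHz mod fs = 0.4 kHz.
0.4 kHz ≤ fs/2 = 28.3 kHz, appears at 0.4 kHz.
209.6 kHz mod fs = 39.8 kHz.
39.8 kHz > fs/2 = 28.3 kHz, folds to fs − 39.8 kHz = 16.8 kHz.
215.4 kHz mod fs = 45.6 kHz.
45.6 kHz > fs/2 = 28.3 kHz, folds to fs − 45.6 kHz = 11 kHz.
Distinct values: {0.4 kHz, 11 kHz, 16.8 kHz}.

0.4 kHz, 11 kHz, 16.8 kHz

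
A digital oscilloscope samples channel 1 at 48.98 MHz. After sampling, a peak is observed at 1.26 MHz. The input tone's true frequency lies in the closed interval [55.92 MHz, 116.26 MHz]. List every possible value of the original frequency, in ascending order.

96.7 MHz, 99.22 MHz

Frequencies that alias to 1.26 MHz are k·fs ± 1.26 MHz for integer k ≥ 0.
k=0: 1.26 MHz.
k=1: 47.72 MHz, 50.24 MHz.
k=2: 96.7 MHz, 99.22 MHz.
k=3: 145.68 MHz, 148.2 MHz.
Within [55.92 MHz, 116.26 MHz]: 96.7 MHz, 99.22 MHz.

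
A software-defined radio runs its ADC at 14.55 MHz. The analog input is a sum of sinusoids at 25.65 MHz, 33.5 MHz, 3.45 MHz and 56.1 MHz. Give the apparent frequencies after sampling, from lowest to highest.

fs/2 = 7.275 MHz.
25.65 MHz mod fs = 11.1 MHz.
11.1 MHz > fs/2 = 7.275 MHz, folds to fs − 11.1 MHz = 3.45 MHz.
33.5 MHz mod fs = 4.4 MHz.
4.4 MHz ≤ fs/2 = 7.275 MHz, appears at 4.4 MHz.
3.45 MHz ≤ fs/2 = 7.275 MHz, passes unchanged.
56.1 MHz mod fs = 12.45 MHz.
12.45 MHz > fs/2 = 7.275 MHz, folds to fs − 12.45 MHz = 2.1 MHz.
Distinct values: {2.1 MHz, 3.45 MHz, 4.4 MHz}.

2.1 MHz, 3.45 MHz, 4.4 MHz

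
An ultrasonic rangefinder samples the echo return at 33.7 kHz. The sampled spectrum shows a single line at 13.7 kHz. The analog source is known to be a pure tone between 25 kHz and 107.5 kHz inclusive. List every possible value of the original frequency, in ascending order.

Frequencies that alias to 13.7 kHz are k·fs ± 13.7 kHz for integer k ≥ 0.
k=0: 13.7 kHz.
k=1: 20 kHz, 47.4 kHz.
k=2: 53.7 kHz, 81.1 kHz.
k=3: 87.4 kHz, 114.8 kHz.
k=4: 121.1 kHz, 148.5 kHz.
Within [25 kHz, 107.5 kHz]: 47.4 kHz, 53.7 kHz, 81.1 kHz, 87.4 kHz.

47.4 kHz, 53.7 kHz, 81.1 kHz, 87.4 kHz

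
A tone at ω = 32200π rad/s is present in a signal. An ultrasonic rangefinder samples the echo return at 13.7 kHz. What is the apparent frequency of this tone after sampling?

ω = 32200π rad/s → f = ω/(2π) = 16100 Hz = 16.1 kHz.
16.1 kHz mod fs = 2.4 kHz.
2.4 kHz ≤ fs/2 = 6.85 kHz, appears at 2.4 kHz.

2.4 kHz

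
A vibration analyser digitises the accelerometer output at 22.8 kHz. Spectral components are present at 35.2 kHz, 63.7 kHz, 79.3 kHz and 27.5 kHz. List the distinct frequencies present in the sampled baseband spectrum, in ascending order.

4.7 kHz, 10.4 kHz, 10.9 kHz

fs/2 = 11.4 kHz.
35.2 kHz mod fs = 12.4 kHz.
12.4 kHz > fs/2 = 11.4 kHz, folds to fs − 12.4 kHz = 10.4 kHz.
63.7 kHz mod fs = 18.1 kHz.
18.1 kHz > fs/2 = 11.4 kHz, folds to fs − 18.1 kHz = 4.7 kHz.
79.3 kHz mod fs = 10.9 kHz.
10.9 kHz ≤ fs/2 = 11.4 kHz, appears at 10.9 kHz.
27.5 kHz mod fs = 4.7 kHz.
4.7 kHz ≤ fs/2 = 11.4 kHz, appears at 4.7 kHz.
Distinct values: {4.7 kHz, 10.4 kHz, 10.9 kHz}.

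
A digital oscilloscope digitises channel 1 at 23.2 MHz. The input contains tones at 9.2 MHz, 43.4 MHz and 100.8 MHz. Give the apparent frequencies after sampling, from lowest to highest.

3 MHz, 8 MHz, 9.2 MHz

fs/2 = 11.6 MHz.
9.2 MHz ≤ fs/2 = 11.6 MHz, passes unchanged.
43.4 MHz mod fs = 20.2 MHz.
20.2 MHz > fs/2 = 11.6 MHz, folds to fs − 20.2 MHz = 3 MHz.
100.8 MHz mod fs = 8 MHz.
8 MHz ≤ fs/2 = 11.6 MHz, appears at 8 MHz.
Distinct values: {3 MHz, 8 MHz, 9.2 MHz}.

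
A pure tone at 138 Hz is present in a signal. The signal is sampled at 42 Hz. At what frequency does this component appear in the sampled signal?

12 Hz

138 Hz mod fs = 12 Hz.
12 Hz ≤ fs/2 = 21 Hz, appears at 12 Hz.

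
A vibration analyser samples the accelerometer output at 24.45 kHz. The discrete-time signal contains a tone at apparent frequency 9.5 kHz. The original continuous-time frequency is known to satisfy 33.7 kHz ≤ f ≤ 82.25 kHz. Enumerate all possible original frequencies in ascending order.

33.95 kHz, 39.4 kHz, 58.4 kHz, 63.85 kHz

Frequencies that alias to 9.5 kHz are k·fs ± 9.5 kHz for integer k ≥ 0.
k=0: 9.5 kHz.
k=1: 14.95 kHz, 33.95 kHz.
k=2: 39.4 kHz, 58.4 kHz.
k=3: 63.85 kHz, 82.85 kHz.
k=4: 88.3 kHz, 107.3 kHz.
Within [33.7 kHz, 82.25 kHz]: 33.95 kHz, 39.4 kHz, 58.4 kHz, 63.85 kHz.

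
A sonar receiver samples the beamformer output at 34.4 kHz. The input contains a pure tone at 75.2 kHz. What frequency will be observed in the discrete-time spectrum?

75.2 kHz mod fs = 6.4 kHz.
6.4 kHz ≤ fs/2 = 17.2 kHz, appears at 6.4 kHz.

6.4 kHz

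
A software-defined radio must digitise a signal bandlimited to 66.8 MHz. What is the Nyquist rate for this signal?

133.6 MHz

Nyquist rate = 2 × 66.8 MHz = 133.6 MHz.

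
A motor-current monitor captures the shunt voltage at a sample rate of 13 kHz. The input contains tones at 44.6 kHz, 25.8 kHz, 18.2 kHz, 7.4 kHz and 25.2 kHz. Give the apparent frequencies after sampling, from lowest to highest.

fs/2 = 6.5 kHz.
44.6 kHz mod fs = 5.6 kHz.
5.6 kHz ≤ fs/2 = 6.5 kHz, appears at 5.6 kHz.
25.8 kHz mod fs = 12.8 kHz.
12.8 kHz > fs/2 = 6.5 kHz, folds to fs − 12.8 kHz = 0.2 kHz.
18.2 kHz mod fs = 5.2 kHz.
5.2 kHz ≤ fs/2 = 6.5 kHz, appears at 5.2 kHz.
7.4 kHz > fs/2 = 6.5 kHz, folds to fs − 7.4 kHz = 5.6 kHz.
25.2 kHz mod fs = 12.2 kHz.
12.2 kHz > fs/2 = 6.5 kHz, folds to fs − 12.2 kHz = 0.8 kHz.
Distinct values: {0.2 kHz, 0.8 kHz, 5.2 kHz, 5.6 kHz}.

0.2 kHz, 0.8 kHz, 5.2 kHz, 5.6 kHz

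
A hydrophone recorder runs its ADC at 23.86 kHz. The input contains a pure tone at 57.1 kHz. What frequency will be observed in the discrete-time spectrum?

57.1 kHz mod fs = 9.38 kHz.
9.38 kHz ≤ fs/2 = 11.93 kHz, appears at 9.38 kHz.

9.38 kHz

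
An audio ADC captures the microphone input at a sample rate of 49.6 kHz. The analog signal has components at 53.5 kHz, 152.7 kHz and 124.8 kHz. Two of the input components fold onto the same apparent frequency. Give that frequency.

fs/2 = 24.8 kHz.
53.5 kHz mod fs = 3.9 kHz.
3.9 kHz ≤ fs/2 = 24.8 kHz, appears at 3.9 kHz.
152.7 kHz mod fs = 3.9 kHz.
3.9 kHz ≤ fs/2 = 24.8 kHz, appears at 3.9 kHz.
124.8 kHz mod fs = 25.6 kHz.
25.6 kHz > fs/2 = 24.8 kHz, folds to fs − 25.6 kHz = 24 kHz.
53.5 kHz and 152.7 kHz both map to 3.9 kHz.

3.9 kHz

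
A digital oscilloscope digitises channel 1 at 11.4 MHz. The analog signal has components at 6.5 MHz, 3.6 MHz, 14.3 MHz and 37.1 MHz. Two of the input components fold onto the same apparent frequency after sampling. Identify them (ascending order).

fs/2 = 5.7 MHz.
6.5 MHz > fs/2 = 5.7 MHz, folds to fs − 6.5 MHz = 4.9 MHz.
3.6 MHz ≤ fs/2 = 5.7 MHz, passes unchanged.
14.3 MHz mod fs = 2.9 MHz.
2.9 MHz ≤ fs/2 = 5.7 MHz, appears at 2.9 MHz.
37.1 MHz mod fs = 2.9 MHz.
2.9 MHz ≤ fs/2 = 5.7 MHz, appears at 2.9 MHz.
14.3 MHz and 37.1 MHz both map to 2.9 MHz.

14.3 MHz, 37.1 MHz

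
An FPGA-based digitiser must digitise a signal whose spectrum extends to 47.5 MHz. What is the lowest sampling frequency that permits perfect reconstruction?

95 MHz

Nyquist rate = 2 × 47.5 MHz = 95 MHz.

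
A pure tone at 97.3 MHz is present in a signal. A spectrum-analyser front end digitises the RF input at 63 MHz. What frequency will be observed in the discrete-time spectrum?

28.7 MHz

97.3 MHz mod fs = 34.3 MHz.
34.3 MHz > fs/2 = 31.5 MHz, folds to fs − 34.3 MHz = 28.7 MHz.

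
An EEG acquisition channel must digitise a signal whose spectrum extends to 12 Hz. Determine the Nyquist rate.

24 Hz

Nyquist rate = 2 × 12 Hz = 24 Hz.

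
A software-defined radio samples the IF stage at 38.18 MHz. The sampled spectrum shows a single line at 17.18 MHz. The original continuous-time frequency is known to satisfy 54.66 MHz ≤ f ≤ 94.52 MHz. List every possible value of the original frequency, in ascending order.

55.36 MHz, 59.18 MHz, 93.54 MHz

Frequencies that alias to 17.18 MHz are k·fs ± 17.18 MHz for integer k ≥ 0.
k=0: 17.18 MHz.
k=1: 21 MHz, 55.36 MHz.
k=2: 59.18 MHz, 93.54 MHz.
k=3: 97.36 MHz, 131.72 MHz.
Within [54.66 MHz, 94.52 MHz]: 55.36 MHz, 59.18 MHz, 93.54 MHz.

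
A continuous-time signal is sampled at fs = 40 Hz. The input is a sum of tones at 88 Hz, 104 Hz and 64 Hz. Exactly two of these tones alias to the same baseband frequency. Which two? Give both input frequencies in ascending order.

fs/2 = 20 Hz.
88 Hz mod fs = 8 Hz.
8 Hz ≤ fs/2 = 20 Hz, appears at 8 Hz.
104 Hz mod fs = 24 Hz.
24 Hz > fs/2 = 20 Hz, folds to fs − 24 Hz = 16 Hz.
64 Hz mod fs = 24 Hz.
24 Hz > fs/2 = 20 Hz, folds to fs − 24 Hz = 16 Hz.
64 Hz and 104 Hz both map to 16 Hz.

64 Hz, 104 Hz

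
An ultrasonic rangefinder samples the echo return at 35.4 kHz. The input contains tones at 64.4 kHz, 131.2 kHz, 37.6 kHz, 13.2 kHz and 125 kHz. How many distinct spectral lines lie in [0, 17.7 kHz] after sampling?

5

fs/2 = 17.7 kHz.
64.4 kHz mod fs = 29 kHz.
29 kHz > fs/2 = 17.7 kHz, folds to fs − 29 kHz = 6.4 kHz.
131.2 kHz mod fs = 25 kHz.
25 kHz > fs/2 = 17.7 kHz, folds to fs − 25 kHz = 10.4 kHz.
37.6 kHz mod fs = 2.2 kHz.
2.2 kHz ≤ fs/2 = 17.7 kHz, appears at 2.2 kHz.
13.2 kHz ≤ fs/2 = 17.7 kHz, passes unchanged.
125 kHz mod fs = 18.8 kHz.
18.8 kHz > fs/2 = 17.7 kHz, folds to fs − 18.8 kHz = 16.6 kHz.
Distinct values: {2.2 kHz, 6.4 kHz, 10.4 kHz, 13.2 kHz, 16.6 kHz} → 5.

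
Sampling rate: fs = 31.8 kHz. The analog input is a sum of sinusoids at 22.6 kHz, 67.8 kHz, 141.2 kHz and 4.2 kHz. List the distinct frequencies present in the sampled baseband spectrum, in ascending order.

4.2 kHz, 9.2 kHz, 14 kHz

fs/2 = 15.9 kHz.
22.6 kHz > fs/2 = 15.9 kHz, folds to fs − 22.6 kHz = 9.2 kHz.
67.8 kHz mod fs = 4.2 kHz.
4.2 kHz ≤ fs/2 = 15.9 kHz, appears at 4.2 kHz.
141.2 kHz mod fs = 14 kHz.
14 kHz ≤ fs/2 = 15.9 kHz, appears at 14 kHz.
4.2 kHz ≤ fs/2 = 15.9 kHz, passes unchanged.
Distinct values: {4.2 kHz, 9.2 kHz, 14 kHz}.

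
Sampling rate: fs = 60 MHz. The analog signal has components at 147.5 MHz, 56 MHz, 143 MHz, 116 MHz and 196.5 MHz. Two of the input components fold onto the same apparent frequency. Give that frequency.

4 MHz

fs/2 = 30 MHz.
147.5 MHz mod fs = 27.5 MHz.
27.5 MHz ≤ fs/2 = 30 MHz, appears at 27.5 MHz.
56 MHz > fs/2 = 30 MHz, folds to fs − 56 MHz = 4 MHz.
143 MHz mod fs = 23 MHz.
23 MHz ≤ fs/2 = 30 MHz, appears at 23 MHz.
116 MHz mod fs = 56 MHz.
56 MHz > fs/2 = 30 MHz, folds to fs − 56 MHz = 4 MHz.
196.5 MHz mod fs = 16.5 MHz.
16.5 MHz ≤ fs/2 = 30 MHz, appears at 16.5 MHz.
56 MHz and 116 MHz both map to 4 MHz.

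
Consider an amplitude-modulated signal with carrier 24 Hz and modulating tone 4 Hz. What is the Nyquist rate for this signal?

56 Hz

AM sidebands sit at fc ± fm = 20 Hz and 28 Hz.
Highest-frequency component: 28 Hz.
Nyquist rate = 2 × 28 Hz = 56 Hz.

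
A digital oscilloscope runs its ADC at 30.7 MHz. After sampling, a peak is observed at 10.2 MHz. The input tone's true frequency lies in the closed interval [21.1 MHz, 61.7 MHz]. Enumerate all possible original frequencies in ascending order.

Frequencies that alias to 10.2 MHz are k·fs ± 10.2 MHz for integer k ≥ 0.
k=0: 10.2 MHz.
k=1: 20.5 MHz, 40.9 MHz.
k=2: 51.2 MHz, 71.6 MHz.
k=3: 81.9 MHz, 102.3 MHz.
Within [21.1 MHz, 61.7 MHz]: 40.9 MHz, 51.2 MHz.

40.9 MHz, 51.2 MHz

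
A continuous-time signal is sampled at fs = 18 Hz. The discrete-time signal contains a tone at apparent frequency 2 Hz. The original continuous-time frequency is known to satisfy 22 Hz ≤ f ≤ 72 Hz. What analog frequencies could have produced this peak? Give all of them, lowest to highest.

34 Hz, 38 Hz, 52 Hz, 56 Hz, 70 Hz

Frequencies that alias to 2 Hz are k·fs ± 2 Hz for integer k ≥ 0.
k=0: 2 Hz.
k=1: 16 Hz, 20 Hz.
k=2: 34 Hz, 38 Hz.
k=3: 52 Hz, 56 Hz.
k=4: 70 Hz, 74 Hz.
k=5: 88 Hz, 92 Hz.
Within [22 Hz, 72 Hz]: 34 Hz, 38 Hz, 52 Hz, 56 Hz, 70 Hz.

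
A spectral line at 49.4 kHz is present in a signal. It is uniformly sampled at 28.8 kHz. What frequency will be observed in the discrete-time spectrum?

8.2 kHz

49.4 kHz mod fs = 20.6 kHz.
20.6 kHz > fs/2 = 14.4 kHz, folds to fs − 20.6 kHz = 8.2 kHz.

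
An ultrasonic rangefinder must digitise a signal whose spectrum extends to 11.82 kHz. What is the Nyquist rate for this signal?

Nyquist rate = 2 × 11.82 kHz = 23.64 kHz.

23.64 kHz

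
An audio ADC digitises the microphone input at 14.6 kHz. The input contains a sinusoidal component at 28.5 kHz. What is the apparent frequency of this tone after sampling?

0.7 kHz

28.5 kHz mod fs = 13.9 kHz.
13.9 kHz > fs/2 = 7.3 kHz, folds to fs − 13.9 kHz = 0.7 kHz.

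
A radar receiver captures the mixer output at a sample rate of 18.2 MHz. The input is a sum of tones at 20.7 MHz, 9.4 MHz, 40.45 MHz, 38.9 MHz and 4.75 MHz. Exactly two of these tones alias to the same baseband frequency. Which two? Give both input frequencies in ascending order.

fs/2 = 9.1 MHz.
20.7 MHz mod fs = 2.5 MHz.
2.5 MHz ≤ fs/2 = 9.1 MHz, appears at 2.5 MHz.
9.4 MHz > fs/2 = 9.1 MHz, folds to fs − 9.4 MHz = 8.8 MHz.
40.45 MHz mod fs = 4.05 MHz.
4.05 MHz ≤ fs/2 = 9.1 MHz, appears at 4.05 MHz.
38.9 MHz mod fs = 2.5 MHz.
2.5 MHz ≤ fs/2 = 9.1 MHz, appears at 2.5 MHz.
4.75 MHz ≤ fs/2 = 9.1 MHz, passes unchanged.
20.7 MHz and 38.9 MHz both map to 2.5 MHz.

20.7 MHz, 38.9 MHz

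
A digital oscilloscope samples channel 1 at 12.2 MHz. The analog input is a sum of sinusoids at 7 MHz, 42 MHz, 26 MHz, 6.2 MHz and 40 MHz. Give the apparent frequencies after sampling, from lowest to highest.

1.6 MHz, 3.4 MHz, 5.2 MHz, 5.4 MHz, 6 MHz

fs/2 = 6.1 MHz.
7 MHz > fs/2 = 6.1 MHz, folds to fs − 7 MHz = 5.2 MHz.
42 MHz mod fs = 5.4 MHz.
5.4 MHz ≤ fs/2 = 6.1 MHz, appears at 5.4 MHz.
26 MHz mod fs = 1.6 MHz.
1.6 MHz ≤ fs/2 = 6.1 MHz, appears at 1.6 MHz.
6.2 MHz > fs/2 = 6.1 MHz, folds to fs − 6.2 MHz = 6 MHz.
40 MHz mod fs = 3.4 MHz.
3.4 MHz ≤ fs/2 = 6.1 MHz, appears at 3.4 MHz.
Distinct values: {1.6 MHz, 3.4 MHz, 5.2 MHz, 5.4 MHz, 6 MHz}.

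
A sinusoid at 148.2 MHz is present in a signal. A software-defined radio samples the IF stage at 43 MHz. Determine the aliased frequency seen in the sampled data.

19.2 MHz

148.2 MHz mod fs = 19.2 MHz.
19.2 MHz ≤ fs/2 = 21.5 MHz, appears at 19.2 MHz.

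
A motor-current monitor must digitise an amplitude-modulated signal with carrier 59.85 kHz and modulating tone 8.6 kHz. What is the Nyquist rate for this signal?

AM sidebands sit at fc ± fm = 51.25 kHz and 68.45 kHz.
Highest-frequency component: 68.45 kHz.
Nyquist rate = 2 × 68.45 kHz = 136.9 kHz.

136.9 kHz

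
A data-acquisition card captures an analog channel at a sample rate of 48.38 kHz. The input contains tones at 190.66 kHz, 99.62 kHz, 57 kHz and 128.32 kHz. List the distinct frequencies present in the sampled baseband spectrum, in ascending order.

fs/2 = 24.19 kHz.
190.66 kHz mod fs = 45.52 kHz.
45.52 kHz > fs/2 = 24.19 kHz, folds to fs − 45.52 kHz = 2.86 kHz.
99.62 kHz mod fs = 2.86 kHz.
2.86 kHz ≤ fs/2 = 24.19 kHz, appears at 2.86 kHz.
57 kHz mod fs = 8.62 kHz.
8.62 kHz ≤ fs/2 = 24.19 kHz, appears at 8.62 kHz.
128.32 kHz mod fs = 31.56 kHz.
31.56 kHz > fs/2 = 24.19 kHz, folds to fs − 31.56 kHz = 16.82 kHz.
Distinct values: {2.86 kHz, 8.62 kHz, 16.82 kHz}.

2.86 kHz, 8.62 kHz, 16.82 kHz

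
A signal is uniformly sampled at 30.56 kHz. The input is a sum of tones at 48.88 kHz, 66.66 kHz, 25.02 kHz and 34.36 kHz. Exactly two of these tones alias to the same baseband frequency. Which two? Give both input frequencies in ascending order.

fs/2 = 15.28 kHz.
48.88 kHz mod fs = 18.32 kHz.
18.32 kHz > fs/2 = 15.28 kHz, folds to fs − 18.32 kHz = 12.24 kHz.
66.66 kHz mod fs = 5.54 kHz.
5.54 kHz ≤ fs/2 = 15.28 kHz, appears at 5.54 kHz.
25.02 kHz > fs/2 = 15.28 kHz, folds to fs − 25.02 kHz = 5.54 kHz.
34.36 kHz mod fs = 3.8 kHz.
3.8 kHz ≤ fs/2 = 15.28 kHz, appears at 3.8 kHz.
25.02 kHz and 66.66 kHz both map to 5.54 kHz.

25.02 kHz, 66.66 kHz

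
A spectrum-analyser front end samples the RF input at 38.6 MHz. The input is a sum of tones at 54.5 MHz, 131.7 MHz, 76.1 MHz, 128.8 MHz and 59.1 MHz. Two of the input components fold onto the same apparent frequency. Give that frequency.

15.9 MHz

fs/2 = 19.3 MHz.
54.5 MHz mod fs = 15.9 MHz.
15.9 MHz ≤ fs/2 = 19.3 MHz, appears at 15.9 MHz.
131.7 MHz mod fs = 15.9 MHz.
15.9 MHz ≤ fs/2 = 19.3 MHz, appears at 15.9 MHz.
76.1 MHz mod fs = 37.5 MHz.
37.5 MHz > fs/2 = 19.3 MHz, folds to fs − 37.5 MHz = 1.1 MHz.
128.8 MHz mod fs = 13 MHz.
13 MHz ≤ fs/2 = 19.3 MHz, appears at 13 MHz.
59.1 MHz mod fs = 20.5 MHz.
20.5 MHz > fs/2 = 19.3 MHz, folds to fs − 20.5 MHz = 18.1 MHz.
54.5 MHz and 131.7 MHz both map to 15.9 MHz.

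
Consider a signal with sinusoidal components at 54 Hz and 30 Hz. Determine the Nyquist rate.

108 Hz

Highest-frequency component: 54 Hz.
Nyquist rate = 2 × 54 Hz = 108 Hz.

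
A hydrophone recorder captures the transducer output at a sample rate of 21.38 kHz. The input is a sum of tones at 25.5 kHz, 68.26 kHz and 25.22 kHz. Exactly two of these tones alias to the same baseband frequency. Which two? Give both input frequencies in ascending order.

25.5 kHz, 68.26 kHz

fs/2 = 10.69 kHz.
25.5 kHz mod fs = 4.12 kHz.
4.12 kHz ≤ fs/2 = 10.69 kHz, appears at 4.12 kHz.
68.26 kHz mod fs = 4.12 kHz.
4.12 kHz ≤ fs/2 = 10.69 kHz, appears at 4.12 kHz.
25.22 kHz mod fs = 3.84 kHz.
3.84 kHz ≤ fs/2 = 10.69 kHz, appears at 3.84 kHz.
25.5 kHz and 68.26 kHz both map to 4.12 kHz.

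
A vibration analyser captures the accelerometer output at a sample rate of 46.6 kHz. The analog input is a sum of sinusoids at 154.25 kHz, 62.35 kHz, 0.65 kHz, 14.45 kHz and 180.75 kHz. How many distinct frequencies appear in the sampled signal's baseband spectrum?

fs/2 = 23.3 kHz.
154.25 kHz mod fs = 14.45 kHz.
14.45 kHz ≤ fs/2 = 23.3 kHz, appears at 14.45 kHz.
62.35 kHz mod fs = 15.75 kHz.
15.75 kHz ≤ fs/2 = 23.3 kHz, appears at 15.75 kHz.
0.65 kHz ≤ fs/2 = 23.3 kHz, passes unchanged.
14.45 kHz ≤ fs/2 = 23.3 kHz, passes unchanged.
180.75 kHz mod fs = 40.95 kHz.
40.95 kHz > fs/2 = 23.3 kHz, folds to fs − 40.95 kHz = 5.65 kHz.
Distinct values: {0.65 kHz, 5.65 kHz, 14.45 kHz, 15.75 kHz} → 4.

4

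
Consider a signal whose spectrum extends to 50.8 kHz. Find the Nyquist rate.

101.6 kHz

Nyquist rate = 2 × 50.8 kHz = 101.6 kHz.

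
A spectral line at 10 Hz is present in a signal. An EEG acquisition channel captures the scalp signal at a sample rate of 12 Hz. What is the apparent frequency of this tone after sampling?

2 Hz

10 Hz > fs/2 = 6 Hz, folds to fs − 10 Hz = 2 Hz.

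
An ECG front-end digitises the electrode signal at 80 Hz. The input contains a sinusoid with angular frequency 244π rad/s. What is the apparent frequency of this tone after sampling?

ω = 244π rad/s → f = ω/(2π) = 122 Hz.
122 Hz mod fs = 42 Hz.
42 Hz > fs/2 = 40 Hz, folds to fs − 42 Hz = 38 Hz.

38 Hz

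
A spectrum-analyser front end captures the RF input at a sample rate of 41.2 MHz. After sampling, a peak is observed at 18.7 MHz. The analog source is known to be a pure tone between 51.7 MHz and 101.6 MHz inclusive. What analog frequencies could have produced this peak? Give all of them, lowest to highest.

59.9 MHz, 63.7 MHz, 101.1 MHz

Frequencies that alias to 18.7 MHz are k·fs ± 18.7 MHz for integer k ≥ 0.
k=0: 18.7 MHz.
k=1: 22.5 MHz, 59.9 MHz.
k=2: 63.7 MHz, 101.1 MHz.
k=3: 104.9 MHz, 142.3 MHz.
Within [51.7 MHz, 101.6 MHz]: 59.9 MHz, 63.7 MHz, 101.1 MHz.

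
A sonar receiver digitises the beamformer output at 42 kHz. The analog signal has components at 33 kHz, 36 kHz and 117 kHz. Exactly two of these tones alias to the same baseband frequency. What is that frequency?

fs/2 = 21 kHz.
33 kHz > fs/2 = 21 kHz, folds to fs − 33 kHz = 9 kHz.
36 kHz > fs/2 = 21 kHz, folds to fs − 36 kHz = 6 kHz.
117 kHz mod fs = 33 kHz.
33 kHz > fs/2 = 21 kHz, folds to fs − 33 kHz = 9 kHz.
33 kHz and 117 kHz both map to 9 kHz.

9 kHz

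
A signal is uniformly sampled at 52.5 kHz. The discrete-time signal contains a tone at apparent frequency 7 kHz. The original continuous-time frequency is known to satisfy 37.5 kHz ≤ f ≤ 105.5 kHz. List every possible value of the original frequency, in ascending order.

Frequencies that alias to 7 kHz are k·fs ± 7 kHz for integer k ≥ 0.
k=0: 7 kHz.
k=1: 45.5 kHz, 59.5 kHz.
k=2: 98 kHz, 112 kHz.
k=3: 150.5 kHz, 164.5 kHz.
Within [37.5 kHz, 105.5 kHz]: 45.5 kHz, 59.5 kHz, 98 kHz.

45.5 kHz, 59.5 kHz, 98 kHz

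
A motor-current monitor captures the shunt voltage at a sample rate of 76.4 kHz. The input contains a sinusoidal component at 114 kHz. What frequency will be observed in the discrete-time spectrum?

37.6 kHz

114 kHz mod fs = 37.6 kHz.
37.6 kHz ≤ fs/2 = 38.2 kHz, appears at 37.6 kHz.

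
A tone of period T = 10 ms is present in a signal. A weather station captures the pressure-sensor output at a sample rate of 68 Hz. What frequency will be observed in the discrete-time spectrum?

T = 10 ms → f = 1/T = 100 Hz.
100 Hz mod fs = 32 Hz.
32 Hz ≤ fs/2 = 34 Hz, appears at 32 Hz.

32 Hz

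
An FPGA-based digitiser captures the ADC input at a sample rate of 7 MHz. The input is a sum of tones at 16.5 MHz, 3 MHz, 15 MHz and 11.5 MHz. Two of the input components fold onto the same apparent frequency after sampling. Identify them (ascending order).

fs/2 = 3.5 MHz.
16.5 MHz mod fs = 2.5 MHz.
2.5 MHz ≤ fs/2 = 3.5 MHz, appears at 2.5 MHz.
3 MHz ≤ fs/2 = 3.5 MHz, passes unchanged.
15 MHz mod fs = 1 MHz.
1 MHz ≤ fs/2 = 3.5 MHz, appears at 1 MHz.
11.5 MHz mod fs = 4.5 MHz.
4.5 MHz > fs/2 = 3.5 MHz, folds to fs − 4.5 MHz = 2.5 MHz.
11.5 MHz and 16.5 MHz both map to 2.5 MHz.

11.5 MHz, 16.5 MHz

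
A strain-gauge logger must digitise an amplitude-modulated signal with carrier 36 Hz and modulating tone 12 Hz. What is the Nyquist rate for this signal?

96 Hz

AM sidebands sit at fc ± fm = 24 Hz and 48 Hz.
Highest-frequency component: 48 Hz.
Nyquist rate = 2 × 48 Hz = 96 Hz.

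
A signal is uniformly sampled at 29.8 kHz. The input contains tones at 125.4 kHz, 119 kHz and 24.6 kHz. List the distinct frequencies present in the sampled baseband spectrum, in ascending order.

fs/2 = 14.9 kHz.
125.4 kHz mod fs = 6.2 kHz.
6.2 kHz ≤ fs/2 = 14.9 kHz, appears at 6.2 kHz.
119 kHz mod fs = 29.6 kHz.
29.6 kHz > fs/2 = 14.9 kHz, folds to fs − 29.6 kHz = 0.2 kHz.
24.6 kHz > fs/2 = 14.9 kHz, folds to fs − 24.6 kHz = 5.2 kHz.
Distinct values: {0.2 kHz, 5.2 kHz, 6.2 kHz}.

0.2 kHz, 5.2 kHz, 6.2 kHz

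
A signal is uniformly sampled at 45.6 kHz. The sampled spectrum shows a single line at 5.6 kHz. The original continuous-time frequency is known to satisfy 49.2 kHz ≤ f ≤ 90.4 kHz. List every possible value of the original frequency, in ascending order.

Frequencies that alias to 5.6 kHz are k·fs ± 5.6 kHz for integer k ≥ 0.
k=0: 5.6 kHz.
k=1: 40 kHz, 51.2 kHz.
k=2: 85.6 kHz, 96.8 kHz.
k=3: 131.2 kHz, 142.4 kHz.
Within [49.2 kHz, 90.4 kHz]: 51.2 kHz, 85.6 kHz.

51.2 kHz, 85.6 kHz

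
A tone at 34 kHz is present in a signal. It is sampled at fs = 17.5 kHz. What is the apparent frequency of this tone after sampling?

1 kHz

34 kHz mod fs = 16.5 kHz.
16.5 kHz > fs/2 = 8.75 kHz, folds to fs − 16.5 kHz = 1 kHz.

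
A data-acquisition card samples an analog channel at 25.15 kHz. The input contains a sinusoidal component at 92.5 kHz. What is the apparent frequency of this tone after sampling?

92.5 kHz mod fs = 17.05 kHz.
17.05 kHz > fs/2 = 12.575 kHz, folds to fs − 17.05 kHz = 8.1 kHz.

8.1 kHz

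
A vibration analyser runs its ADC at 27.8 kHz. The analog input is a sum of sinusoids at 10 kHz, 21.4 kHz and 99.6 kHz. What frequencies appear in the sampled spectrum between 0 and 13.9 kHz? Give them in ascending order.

fs/2 = 13.9 kHz.
10 kHz ≤ fs/2 = 13.9 kHz, passes unchanged.
21.4 kHz > fs/2 = 13.9 kHz, folds to fs − 21.4 kHz = 6.4 kHz.
99.6 kHz mod fs = 16.2 kHz.
16.2 kHz > fs/2 = 13.9 kHz, folds to fs − 16.2 kHz = 11.6 kHz.
Distinct values: {6.4 kHz, 10 kHz, 11.6 kHz}.

6.4 kHz, 10 kHz, 11.6 kHz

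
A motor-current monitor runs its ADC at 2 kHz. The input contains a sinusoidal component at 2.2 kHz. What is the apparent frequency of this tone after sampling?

2.2 kHz mod fs = 0.2 kHz.
0.2 kHz ≤ fs/2 = 1 kHz, appears at 0.2 kHz.

0.2 kHz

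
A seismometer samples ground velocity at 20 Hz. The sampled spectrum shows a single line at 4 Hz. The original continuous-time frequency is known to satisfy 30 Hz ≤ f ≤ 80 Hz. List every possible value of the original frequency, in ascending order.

36 Hz, 44 Hz, 56 Hz, 64 Hz, 76 Hz

Frequencies that alias to 4 Hz are k·fs ± 4 Hz for integer k ≥ 0.
k=0: 4 Hz.
k=1: 16 Hz, 24 Hz.
k=2: 36 Hz, 44 Hz.
k=3: 56 Hz, 64 Hz.
k=4: 76 Hz, 84 Hz.
k=5: 96 Hz, 104 Hz.
Within [30 Hz, 80 Hz]: 36 Hz, 44 Hz, 56 Hz, 64 Hz, 76 Hz.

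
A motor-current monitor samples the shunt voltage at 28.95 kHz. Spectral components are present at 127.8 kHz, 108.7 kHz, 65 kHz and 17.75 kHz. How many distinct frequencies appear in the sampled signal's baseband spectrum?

fs/2 = 14.475 kHz.
127.8 kHz mod fs = 12 kHz.
12 kHz ≤ fs/2 = 14.475 kHz, appears at 12 kHz.
108.7 kHz mod fs = 21.85 kHz.
21.85 kHz > fs/2 = 14.475 kHz, folds to fs − 21.85 kHz = 7.1 kHz.
65 kHz mod fs = 7.1 kHz.
7.1 kHz ≤ fs/2 = 14.475 kHz, appears at 7.1 kHz.
17.75 kHz > fs/2 = 14.475 kHz, folds to fs − 17.75 kHz = 11.2 kHz.
Distinct values: {7.1 kHz, 11.2 kHz, 12 kHz} → 3.

3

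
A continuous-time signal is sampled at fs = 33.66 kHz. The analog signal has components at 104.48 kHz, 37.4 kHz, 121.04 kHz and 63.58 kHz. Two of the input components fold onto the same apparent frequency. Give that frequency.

fs/2 = 16.83 kHz.
104.48 kHz mod fs = 3.5 kHz.
3.5 kHz ≤ fs/2 = 16.83 kHz, appears at 3.5 kHz.
37.4 kHz mod fs = 3.74 kHz.
3.74 kHz ≤ fs/2 = 16.83 kHz, appears at 3.74 kHz.
121.04 kHz mod fs = 20.06 kHz.
20.06 kHz > fs/2 = 16.83 kHz, folds to fs − 20.06 kHz = 13.6 kHz.
63.58 kHz mod fs = 29.92 kHz.
29.92 kHz > fs/2 = 16.83 kHz, folds to fs − 29.92 kHz = 3.74 kHz.
37.4 kHz and 63.58 kHz both map to 3.74 kHz.

3.74 kHz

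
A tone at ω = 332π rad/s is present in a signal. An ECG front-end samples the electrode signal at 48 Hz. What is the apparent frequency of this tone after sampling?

22 Hz

ω = 332π rad/s → f = ω/(2π) = 166 Hz.
166 Hz mod fs = 22 Hz.
22 Hz ≤ fs/2 = 24 Hz, appears at 22 Hz.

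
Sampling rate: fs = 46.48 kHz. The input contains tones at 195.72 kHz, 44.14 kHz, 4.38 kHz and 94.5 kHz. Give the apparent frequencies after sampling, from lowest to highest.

1.54 kHz, 2.34 kHz, 4.38 kHz, 9.8 kHz

fs/2 = 23.24 kHz.
195.72 kHz mod fs = 9.8 kHz.
9.8 kHz ≤ fs/2 = 23.24 kHz, appears at 9.8 kHz.
44.14 kHz > fs/2 = 23.24 kHz, folds to fs − 44.14 kHz = 2.34 kHz.
4.38 kHz ≤ fs/2 = 23.24 kHz, passes unchanged.
94.5 kHz mod fs = 1.54 kHz.
1.54 kHz ≤ fs/2 = 23.24 kHz, appears at 1.54 kHz.
Distinct values: {1.54 kHz, 2.34 kHz, 4.38 kHz, 9.8 kHz}.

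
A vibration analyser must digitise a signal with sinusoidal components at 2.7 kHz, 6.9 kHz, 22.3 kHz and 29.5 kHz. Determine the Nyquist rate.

59 kHz

Highest-frequency component: 29.5 kHz.
Nyquist rate = 2 × 29.5 kHz = 59 kHz.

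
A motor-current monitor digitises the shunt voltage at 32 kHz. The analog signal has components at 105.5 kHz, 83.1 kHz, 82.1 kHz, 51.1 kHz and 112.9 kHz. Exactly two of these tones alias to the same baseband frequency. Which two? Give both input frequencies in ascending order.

fs/2 = 16 kHz.
105.5 kHz mod fs = 9.5 kHz.
9.5 kHz ≤ fs/2 = 16 kHz, appears at 9.5 kHz.
83.1 kHz mod fs = 19.1 kHz.
19.1 kHz > fs/2 = 16 kHz, folds to fs − 19.1 kHz = 12.9 kHz.
82.1 kHz mod fs = 18.1 kHz.
18.1 kHz > fs/2 = 16 kHz, folds to fs − 18.1 kHz = 13.9 kHz.
51.1 kHz mod fs = 19.1 kHz.
19.1 kHz > fs/2 = 16 kHz, folds to fs − 19.1 kHz = 12.9 kHz.
112.9 kHz mod fs = 16.9 kHz.
16.9 kHz > fs/2 = 16 kHz, folds to fs − 16.9 kHz = 15.1 kHz.
51.1 kHz and 83.1 kHz both map to 12.9 kHz.

51.1 kHz, 83.1 kHz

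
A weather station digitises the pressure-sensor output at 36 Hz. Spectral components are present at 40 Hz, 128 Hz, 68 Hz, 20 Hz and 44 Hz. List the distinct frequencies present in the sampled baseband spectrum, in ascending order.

fs/2 = 18 Hz.
40 Hz mod fs = 4 Hz.
4 Hz ≤ fs/2 = 18 Hz, appears at 4 Hz.
128 Hz mod fs = 20 Hz.
20 Hz > fs/2 = 18 Hz, folds to fs − 20 Hz = 16 Hz.
68 Hz mod fs = 32 Hz.
32 Hz > fs/2 = 18 Hz, folds to fs − 32 Hz = 4 Hz.
20 Hz > fs/2 = 18 Hz, folds to fs − 20 Hz = 16 Hz.
44 Hz mod fs = 8 Hz.
8 Hz ≤ fs/2 = 18 Hz, appears at 8 Hz.
Distinct values: {4 Hz, 8 Hz, 16 Hz}.

4 Hz, 8 Hz, 16 Hz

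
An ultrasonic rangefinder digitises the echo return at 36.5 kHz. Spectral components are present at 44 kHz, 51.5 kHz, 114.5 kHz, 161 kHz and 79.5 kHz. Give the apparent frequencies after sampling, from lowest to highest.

fs/2 = 18.25 kHz.
44 kHz mod fs = 7.5 kHz.
7.5 kHz ≤ fs/2 = 18.25 kHz, appears at 7.5 kHz.
51.5 kHz mod fs = 15 kHz.
15 kHz ≤ fs/2 = 18.25 kHz, appears at 15 kHz.
114.5 kHz mod fs = 5 kHz.
5 kHz ≤ fs/2 = 18.25 kHz, appears at 5 kHz.
161 kHz mod fs = 15 kHz.
15 kHz ≤ fs/2 = 18.25 kHz, appears at 15 kHz.
79.5 kHz mod fs = 6.5 kHz.
6.5 kHz ≤ fs/2 = 18.25 kHz, appears at 6.5 kHz.
Distinct values: {5 kHz, 6.5 kHz, 7.5 kHz, 15 kHz}.

5 kHz, 6.5 kHz, 7.5 kHz, 15 kHz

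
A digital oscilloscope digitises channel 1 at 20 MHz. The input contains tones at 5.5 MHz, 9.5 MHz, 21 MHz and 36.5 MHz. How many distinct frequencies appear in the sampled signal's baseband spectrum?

4

fs/2 = 10 MHz.
5.5 MHz ≤ fs/2 = 10 MHz, passes unchanged.
9.5 MHz ≤ fs/2 = 10 MHz, passes unchanged.
21 MHz mod fs = 1 MHz.
1 MHz ≤ fs/2 = 10 MHz, appears at 1 MHz.
36.5 MHz mod fs = 16.5 MHz.
16.5 MHz > fs/2 = 10 MHz, folds to fs − 16.5 MHz = 3.5 MHz.
Distinct values: {1 MHz, 3.5 MHz, 5.5 MHz, 9.5 MHz} → 4.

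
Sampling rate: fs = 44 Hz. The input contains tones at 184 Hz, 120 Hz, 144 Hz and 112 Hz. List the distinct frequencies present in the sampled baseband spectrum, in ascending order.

8 Hz, 12 Hz, 20 Hz

fs/2 = 22 Hz.
184 Hz mod fs = 8 Hz.
8 Hz ≤ fs/2 = 22 Hz, appears at 8 Hz.
120 Hz mod fs = 32 Hz.
32 Hz > fs/2 = 22 Hz, folds to fs − 32 Hz = 12 Hz.
144 Hz mod fs = 12 Hz.
12 Hz ≤ fs/2 = 22 Hz, appears at 12 Hz.
112 Hz mod fs = 24 Hz.
24 Hz > fs/2 = 22 Hz, folds to fs − 24 Hz = 20 Hz.
Distinct values: {8 Hz, 12 Hz, 20 Hz}.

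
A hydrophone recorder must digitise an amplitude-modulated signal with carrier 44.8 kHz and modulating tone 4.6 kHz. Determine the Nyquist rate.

AM sidebands sit at fc ± fm = 40.2 kHz and 49.4 kHz.
Highest-frequency component: 49.4 kHz.
Nyquist rate = 2 × 49.4 kHz = 98.8 kHz.

98.8 kHz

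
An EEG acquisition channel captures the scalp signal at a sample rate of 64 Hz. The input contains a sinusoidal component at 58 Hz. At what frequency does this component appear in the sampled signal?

6 Hz

58 Hz > fs/2 = 32 Hz, folds to fs − 58 Hz = 6 Hz.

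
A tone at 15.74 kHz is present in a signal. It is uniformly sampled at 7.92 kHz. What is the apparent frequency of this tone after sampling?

0.1 kHz

15.74 kHz mod fs = 7.82 kHz.
7.82 kHz > fs/2 = 3.96 kHz, folds to fs − 7.82 kHz = 0.1 kHz.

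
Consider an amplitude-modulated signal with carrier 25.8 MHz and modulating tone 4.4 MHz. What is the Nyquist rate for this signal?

AM sidebands sit at fc ± fm = 21.4 MHz and 30.2 MHz.
Highest-frequency component: 30.2 MHz.
Nyquist rate = 2 × 30.2 MHz = 60.4 MHz.

60.4 MHz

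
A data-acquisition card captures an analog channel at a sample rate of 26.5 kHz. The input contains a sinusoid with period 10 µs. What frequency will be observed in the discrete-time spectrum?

T = 10 µs → f = 1/T = 100 kHz.
100 kHz mod fs = 20.5 kHz.
20.5 kHz > fs/2 = 13.25 kHz, folds to fs − 20.5 kHz = 6 kHz.

6 kHz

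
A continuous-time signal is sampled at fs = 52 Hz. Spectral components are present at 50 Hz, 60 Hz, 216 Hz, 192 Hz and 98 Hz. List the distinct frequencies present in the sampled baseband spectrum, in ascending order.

fs/2 = 26 Hz.
50 Hz > fs/2 = 26 Hz, folds to fs − 50 Hz = 2 Hz.
60 Hz mod fs = 8 Hz.
8 Hz ≤ fs/2 = 26 Hz, appears at 8 Hz.
216 Hz mod fs = 8 Hz.
8 Hz ≤ fs/2 = 26 Hz, appears at 8 Hz.
192 Hz mod fs = 36 Hz.
36 Hz > fs/2 = 26 Hz, folds to fs − 36 Hz = 16 Hz.
98 Hz mod fs = 46 Hz.
46 Hz > fs/2 = 26 Hz, folds to fs − 46 Hz = 6 Hz.
Distinct values: {2 Hz, 6 Hz, 8 Hz, 16 Hz}.

2 Hz, 6 Hz, 8 Hz, 16 Hz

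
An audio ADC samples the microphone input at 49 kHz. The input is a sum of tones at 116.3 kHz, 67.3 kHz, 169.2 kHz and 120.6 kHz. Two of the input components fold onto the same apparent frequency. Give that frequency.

fs/2 = 24.5 kHz.
116.3 kHz mod fs = 18.3 kHz.
18.3 kHz ≤ fs/2 = 24.5 kHz, appears at 18.3 kHz.
67.3 kHz mod fs = 18.3 kHz.
18.3 kHz ≤ fs/2 = 24.5 kHz, appears at 18.3 kHz.
169.2 kHz mod fs = 22.2 kHz.
22.2 kHz ≤ fs/2 = 24.5 kHz, appears at 22.2 kHz.
120.6 kHz mod fs = 22.6 kHz.
22.6 kHz ≤ fs/2 = 24.5 kHz, appears at 22.6 kHz.
67.3 kHz and 116.3 kHz both map to 18.3 kHz.

18.3 kHz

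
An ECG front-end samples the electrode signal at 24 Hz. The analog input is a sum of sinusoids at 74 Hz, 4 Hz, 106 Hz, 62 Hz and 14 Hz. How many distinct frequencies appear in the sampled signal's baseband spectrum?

3

fs/2 = 12 Hz.
74 Hz mod fs = 2 Hz.
2 Hz ≤ fs/2 = 12 Hz, appears at 2 Hz.
4 Hz ≤ fs/2 = 12 Hz, passes unchanged.
106 Hz mod fs = 10 Hz.
10 Hz ≤ fs/2 = 12 Hz, appears at 10 Hz.
62 Hz mod fs = 14 Hz.
14 Hz > fs/2 = 12 Hz, folds to fs − 14 Hz = 10 Hz.
14 Hz > fs/2 = 12 Hz, folds to fs − 14 Hz = 10 Hz.
Distinct values: {2 Hz, 4 Hz, 10 Hz} → 3.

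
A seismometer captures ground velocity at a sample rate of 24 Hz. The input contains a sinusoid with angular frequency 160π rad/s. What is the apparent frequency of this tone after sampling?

8 Hz

ω = 160π rad/s → f = ω/(2π) = 80 Hz.
80 Hz mod fs = 8 Hz.
8 Hz ≤ fs/2 = 12 Hz, appears at 8 Hz.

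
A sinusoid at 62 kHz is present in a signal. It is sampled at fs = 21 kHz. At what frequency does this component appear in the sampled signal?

62 kHz mod fs = 20 kHz.
20 kHz > fs/2 = 10.5 kHz, folds to fs − 20 kHz = 1 kHz.

1 kHz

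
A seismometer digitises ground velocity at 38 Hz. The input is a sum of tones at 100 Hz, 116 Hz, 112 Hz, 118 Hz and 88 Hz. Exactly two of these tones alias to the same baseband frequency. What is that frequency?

fs/2 = 19 Hz.
100 Hz mod fs = 24 Hz.
24 Hz > fs/2 = 19 Hz, folds to fs − 24 Hz = 14 Hz.
116 Hz mod fs = 2 Hz.
2 Hz ≤ fs/2 = 19 Hz, appears at 2 Hz.
112 Hz mod fs = 36 Hz.
36 Hz > fs/2 = 19 Hz, folds to fs − 36 Hz = 2 Hz.
118 Hz mod fs = 4 Hz.
4 Hz ≤ fs/2 = 19 Hz, appears at 4 Hz.
88 Hz mod fs = 12 Hz.
12 Hz ≤ fs/2 = 19 Hz, appears at 12 Hz.
112 Hz and 116 Hz both map to 2 Hz.

2 Hz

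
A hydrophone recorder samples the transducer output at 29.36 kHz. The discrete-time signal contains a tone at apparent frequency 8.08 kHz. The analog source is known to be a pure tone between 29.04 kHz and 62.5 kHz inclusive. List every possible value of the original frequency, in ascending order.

Frequencies that alias to 8.08 kHz are k·fs ± 8.08 kHz for integer k ≥ 0.
k=0: 8.08 kHz.
k=1: 21.28 kHz, 37.44 kHz.
k=2: 50.64 kHz, 66.8 kHz.
k=3: 80 kHz, 96.16 kHz.
Within [29.04 kHz, 62.5 kHz]: 37.44 kHz, 50.64 kHz.

37.44 kHz, 50.64 kHz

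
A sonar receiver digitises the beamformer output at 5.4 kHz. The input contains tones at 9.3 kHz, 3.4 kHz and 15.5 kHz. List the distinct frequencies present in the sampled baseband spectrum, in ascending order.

0.7 kHz, 1.5 kHz, 2 kHz

fs/2 = 2.7 kHz.
9.3 kHz mod fs = 3.9 kHz.
3.9 kHz > fs/2 = 2.7 kHz, folds to fs − 3.9 kHz = 1.5 kHz.
3.4 kHz > fs/2 = 2.7 kHz, folds to fs − 3.4 kHz = 2 kHz.
15.5 kHz mod fs = 4.7 kHz.
4.7 kHz > fs/2 = 2.7 kHz, folds to fs − 4.7 kHz = 0.7 kHz.
Distinct values: {0.7 kHz, 1.5 kHz, 2 kHz}.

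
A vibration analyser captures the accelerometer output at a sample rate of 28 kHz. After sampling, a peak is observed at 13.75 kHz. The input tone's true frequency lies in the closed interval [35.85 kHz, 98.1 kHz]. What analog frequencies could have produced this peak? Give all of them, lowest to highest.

41.75 kHz, 42.25 kHz, 69.75 kHz, 70.25 kHz, 97.75 kHz

Frequencies that alias to 13.75 kHz are k·fs ± 13.75 kHz for integer k ≥ 0.
k=0: 13.75 kHz.
k=1: 14.25 kHz, 41.75 kHz.
k=2: 42.25 kHz, 69.75 kHz.
k=3: 70.25 kHz, 97.75 kHz.
k=4: 98.25 kHz, 125.75 kHz.
Within [35.85 kHz, 98.1 kHz]: 41.75 kHz, 42.25 kHz, 69.75 kHz, 70.25 kHz, 97.75 kHz.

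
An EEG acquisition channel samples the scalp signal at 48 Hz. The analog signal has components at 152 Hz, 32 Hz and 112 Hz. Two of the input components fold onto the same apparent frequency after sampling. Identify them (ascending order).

32 Hz, 112 Hz

fs/2 = 24 Hz.
152 Hz mod fs = 8 Hz.
8 Hz ≤ fs/2 = 24 Hz, appears at 8 Hz.
32 Hz > fs/2 = 24 Hz, folds to fs − 32 Hz = 16 Hz.
112 Hz mod fs = 16 Hz.
16 Hz ≤ fs/2 = 24 Hz, appears at 16 Hz.
32 Hz and 112 Hz both map to 16 Hz.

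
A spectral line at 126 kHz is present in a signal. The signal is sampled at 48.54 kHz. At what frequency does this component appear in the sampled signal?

126 kHz mod fs = 28.92 kHz.
28.92 kHz > fs/2 = 24.27 kHz, folds to fs − 28.92 kHz = 19.62 kHz.

19.62 kHz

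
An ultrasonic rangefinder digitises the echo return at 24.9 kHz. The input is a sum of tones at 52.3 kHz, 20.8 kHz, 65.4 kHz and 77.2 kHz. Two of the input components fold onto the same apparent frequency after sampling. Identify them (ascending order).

fs/2 = 12.45 kHz.
52.3 kHz mod fs = 2.5 kHz.
2.5 kHz ≤ fs/2 = 12.45 kHz, appears at 2.5 kHz.
20.8 kHz > fs/2 = 12.45 kHz, folds to fs − 20.8 kHz = 4.1 kHz.
65.4 kHz mod fs = 15.6 kHz.
15.6 kHz > fs/2 = 12.45 kHz, folds to fs − 15.6 kHz = 9.3 kHz.
77.2 kHz mod fs = 2.5 kHz.
2.5 kHz ≤ fs/2 = 12.45 kHz, appears at 2.5 kHz.
52.3 kHz and 77.2 kHz both map to 2.5 kHz.

52.3 kHz, 77.2 kHz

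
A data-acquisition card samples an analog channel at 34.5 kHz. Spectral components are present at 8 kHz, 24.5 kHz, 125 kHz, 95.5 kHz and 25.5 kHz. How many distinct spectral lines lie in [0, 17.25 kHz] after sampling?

fs/2 = 17.25 kHz.
8 kHz ≤ fs/2 = 17.25 kHz, passes unchanged.
24.5 kHz > fs/2 = 17.25 kHz, folds to fs − 24.5 kHz = 10 kHz.
125 kHz mod fs = 21.5 kHz.
21.5 kHz > fs/2 = 17.25 kHz, folds to fs − 21.5 kHz = 13 kHz.
95.5 kHz mod fs = 26.5 kHz.
26.5 kHz > fs/2 = 17.25 kHz, folds to fs − 26.5 kHz = 8 kHz.
25.5 kHz > fs/2 = 17.25 kHz, folds to fs − 25.5 kHz = 9 kHz.
Distinct values: {8 kHz, 9 kHz, 10 kHz, 13 kHz} → 4.

4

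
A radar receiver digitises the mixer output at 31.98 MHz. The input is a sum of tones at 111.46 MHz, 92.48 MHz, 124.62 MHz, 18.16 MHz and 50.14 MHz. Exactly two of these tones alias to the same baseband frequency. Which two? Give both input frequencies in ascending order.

18.16 MHz, 50.14 MHz

fs/2 = 15.99 MHz.
111.46 MHz mod fs = 15.52 MHz.
15.52 MHz ≤ fs/2 = 15.99 MHz, appears at 15.52 MHz.
92.48 MHz mod fs = 28.52 MHz.
28.52 MHz > fs/2 = 15.99 MHz, folds to fs − 28.52 MHz = 3.46 MHz.
124.62 MHz mod fs = 28.68 MHz.
28.68 MHz > fs/2 = 15.99 MHz, folds to fs − 28.68 MHz = 3.3 MHz.
18.16 MHz > fs/2 = 15.99 MHz, folds to fs − 18.16 MHz = 13.82 MHz.
50.14 MHz mod fs = 18.16 MHz.
18.16 MHz > fs/2 = 15.99 MHz, folds to fs − 18.16 MHz = 13.82 MHz.
18.16 MHz and 50.14 MHz both map to 13.82 MHz.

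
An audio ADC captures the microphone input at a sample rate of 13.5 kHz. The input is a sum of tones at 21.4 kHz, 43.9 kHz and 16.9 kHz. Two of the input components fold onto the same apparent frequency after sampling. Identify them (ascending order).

16.9 kHz, 43.9 kHz

fs/2 = 6.75 kHz.
21.4 kHz mod fs = 7.9 kHz.
7.9 kHz > fs/2 = 6.75 kHz, folds to fs − 7.9 kHz = 5.6 kHz.
43.9 kHz mod fs = 3.4 kHz.
3.4 kHz ≤ fs/2 = 6.75 kHz, appears at 3.4 kHz.
16.9 kHz mod fs = 3.4 kHz.
3.4 kHz ≤ fs/2 = 6.75 kHz, appears at 3.4 kHz.
16.9 kHz and 43.9 kHz both map to 3.4 kHz.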